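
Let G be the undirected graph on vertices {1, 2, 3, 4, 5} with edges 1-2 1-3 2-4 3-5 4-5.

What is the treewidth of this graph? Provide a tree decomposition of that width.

Treewidth 2.
One such decomposition:
Bags: B1 = {3, 4, 5}  B2 = {1, 3, 4}  B3 = {1, 2, 4}
Tree: B1–B2, B2–B3

The largest bag has 3 vertices, giving width 2; this decomposition certifies tw(G) ≤ 2. For the lower bound, G contains the cycle 4–5–3–1–2–4, so G is not a forest; only forests have treewidth ≤ 1, hence tw(G) ≥ 2. Hence tw(G) = 2 exactly.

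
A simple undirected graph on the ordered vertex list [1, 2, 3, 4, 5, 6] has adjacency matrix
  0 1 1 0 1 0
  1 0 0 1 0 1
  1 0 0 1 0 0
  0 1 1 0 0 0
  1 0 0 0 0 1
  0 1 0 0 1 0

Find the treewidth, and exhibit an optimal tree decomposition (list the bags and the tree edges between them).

Every bag has size at most 3, so the width is 3 − 1 = 2 and tw(G) ≤ 2. Since 6–5–1–2–6 is a cycle in G, G is not acyclic. Forests are exactly the graphs of treewidth ≤ 1, so tw(G) ≥ 2. Therefore the treewidth is 2.

Treewidth 2.
One optimal decomposition is:
Bags: B1 = {2, 5, 6}  B2 = {1, 2, 5}  B3 = {1, 2, 4}  B4 = {1, 3, 4}
Tree: B1–B2, B2–B3, B3–B4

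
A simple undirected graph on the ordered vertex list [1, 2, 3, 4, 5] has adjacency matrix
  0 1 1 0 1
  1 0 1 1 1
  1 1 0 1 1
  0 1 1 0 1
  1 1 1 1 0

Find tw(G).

3

A width-3 tree decomposition is:
Bags: B1 = {1, 2, 3, 5}  B2 = {2, 3, 4, 5}
Tree: B1–B2
The largest bag has 4 vertices, giving width 3; this decomposition certifies tw(G) ≤ 3. On the other hand G contains the 4-clique {1, 2, 3, 5}. A clique must lie in a single bag of any decomposition, so no decomposition can have width below 3. The upper and lower bounds meet at 3, so that is the treewidth.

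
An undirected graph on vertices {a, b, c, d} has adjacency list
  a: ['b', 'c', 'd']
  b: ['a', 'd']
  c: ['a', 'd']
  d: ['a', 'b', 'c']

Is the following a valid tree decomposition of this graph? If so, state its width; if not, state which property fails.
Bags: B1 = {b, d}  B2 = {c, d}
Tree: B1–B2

A tree decomposition must satisfy three properties: every vertex lies in some bag; for every edge, both endpoints lie together in some bag; and for every vertex, the bags containing it form a connected subtree. Here vertex a appears in no bag, so the decomposition is invalid.

No — vertex a appears in no bag.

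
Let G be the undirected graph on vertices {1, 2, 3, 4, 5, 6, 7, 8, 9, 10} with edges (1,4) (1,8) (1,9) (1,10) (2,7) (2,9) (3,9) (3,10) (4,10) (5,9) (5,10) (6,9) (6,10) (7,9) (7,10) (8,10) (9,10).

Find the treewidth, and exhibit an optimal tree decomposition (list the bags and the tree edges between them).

Each bag holds 3 vertices, so the decomposition has width 2, which upper-bounds the treewidth. For the lower bound, the 3 vertices {2, 7, 9} are pairwise adjacent, and any tree decomposition puts a clique entirely inside one bag — forcing width ≥ 2. Combining the bounds, tw(G) = 2.

Treewidth 2.
Bags: B1 = {1, 8, 10}  B2 = {1, 9, 10}  B3 = {7, 9, 10}  B4 = {5, 9, 10}  B5 = {1, 4, 10}  B6 = {3, 9, 10}  B7 = {2, 7, 9}  B8 = {6, 9, 10}
Tree: B1–B2, B2–B3, B3–B4, B1–B5, B2–B6, B3–B7, B4–B8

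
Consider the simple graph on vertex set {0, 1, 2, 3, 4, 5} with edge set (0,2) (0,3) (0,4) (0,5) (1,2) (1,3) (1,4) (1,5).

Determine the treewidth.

2

A width-2 tree decomposition is:
Bags: B1 = {0, 1, 5}  B2 = {0, 1, 2}  B3 = {0, 1, 3}  B4 = {0, 1, 4}
Tree: B1–B2, B2–B3, B3–B4
The largest bag has 3 vertices, giving width 2; this decomposition certifies tw(G) ≤ 2. Since 5–1–2–0–5 is a cycle in G, G is not acyclic. Forests are exactly the graphs of treewidth ≤ 1, so tw(G) ≥ 2. Hence tw(G) = 2 exactly.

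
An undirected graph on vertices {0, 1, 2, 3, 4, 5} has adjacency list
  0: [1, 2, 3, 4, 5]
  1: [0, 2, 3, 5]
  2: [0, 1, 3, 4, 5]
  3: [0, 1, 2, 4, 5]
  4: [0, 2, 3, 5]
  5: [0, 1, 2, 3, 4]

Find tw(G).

4

A width-4 tree decomposition is:
Bags: B1 = {0, 1, 2, 3, 5}  B2 = {0, 2, 3, 4, 5}
Tree: B1–B2
The largest bag has 5 vertices, giving width 4; this decomposition certifies tw(G) ≤ 4. For the lower bound, the 5 vertices {0, 1, 2, 3, 5} are pairwise adjacent, and any tree decomposition puts a clique entirely inside one bag — forcing width ≥ 4. Combining the bounds, tw(G) = 4.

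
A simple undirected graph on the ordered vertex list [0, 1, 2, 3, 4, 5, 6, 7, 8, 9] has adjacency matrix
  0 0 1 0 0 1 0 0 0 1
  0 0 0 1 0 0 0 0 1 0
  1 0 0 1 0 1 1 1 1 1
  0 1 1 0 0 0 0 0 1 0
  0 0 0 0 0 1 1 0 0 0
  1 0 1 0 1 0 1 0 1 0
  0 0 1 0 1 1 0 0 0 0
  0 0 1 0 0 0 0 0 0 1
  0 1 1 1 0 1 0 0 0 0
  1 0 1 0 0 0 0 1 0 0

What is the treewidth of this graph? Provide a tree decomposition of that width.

The largest bag has 3 vertices, giving width 2; this decomposition certifies tw(G) ≤ 2. Conversely, {1, 3, 8} is a clique of size 3, and the vertices of any clique must share a bag in every tree decomposition; so some bag has ≥ 3 vertices and tw(G) ≥ 2. Combining the bounds, tw(G) = 2.

Treewidth 2.
Bags: B1 = {0, 2, 9}  B2 = {0, 2, 5}  B3 = {2, 5, 8}  B4 = {2, 5, 6}  B5 = {2, 3, 8}  B6 = {2, 7, 9}  B7 = {4, 5, 6}  B8 = {1, 3, 8}
Tree: B1–B2, B2–B3, B3–B4, B3–B5, B1–B6, B4–B7, B5–B8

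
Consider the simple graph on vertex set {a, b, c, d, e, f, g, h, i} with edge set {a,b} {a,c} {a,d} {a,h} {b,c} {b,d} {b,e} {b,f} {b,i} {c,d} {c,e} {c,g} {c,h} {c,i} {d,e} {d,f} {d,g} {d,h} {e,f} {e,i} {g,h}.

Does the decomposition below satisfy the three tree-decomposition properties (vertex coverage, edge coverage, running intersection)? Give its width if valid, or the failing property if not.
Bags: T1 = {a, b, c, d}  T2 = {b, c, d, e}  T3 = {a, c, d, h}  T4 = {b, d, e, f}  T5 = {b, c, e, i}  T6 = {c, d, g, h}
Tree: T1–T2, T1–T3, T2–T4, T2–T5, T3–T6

Vertex coverage: the bags together contain {a, b, c, d, e, f, g, h, i}, the full vertex set. Edge coverage: each edge of G has both endpoints in at least one bag. Running intersection: for every vertex, the bags containing it form a connected subtree. All three properties hold, so this is a valid tree decomposition of width max|bag| − 1 = 3, and hence tw(G) ≤ 3.

Yes; width 3.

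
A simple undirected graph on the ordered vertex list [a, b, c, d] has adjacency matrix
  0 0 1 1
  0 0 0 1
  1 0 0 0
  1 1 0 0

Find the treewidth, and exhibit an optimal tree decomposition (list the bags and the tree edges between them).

The largest bag has 2 vertices, giving width 1; this decomposition certifies tw(G) ≤ 1. Since G has at least one edge (e.g. d–b), it is not an edgeless graph, so tw(G) ≥ 1. Combining the bounds, tw(G) = 1.

Treewidth 1.
One such decomposition:
Bags: B1 = {b, d}  B2 = {a, d}  B3 = {a, c}
Tree: B1–B2, B2–B3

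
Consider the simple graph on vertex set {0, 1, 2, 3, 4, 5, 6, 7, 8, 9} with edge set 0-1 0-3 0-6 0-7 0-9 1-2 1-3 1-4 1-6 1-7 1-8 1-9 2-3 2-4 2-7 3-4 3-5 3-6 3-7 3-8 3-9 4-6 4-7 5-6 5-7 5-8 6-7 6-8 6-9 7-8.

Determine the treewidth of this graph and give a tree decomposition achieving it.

Each bag holds 5 vertices, so the decomposition has width 4, which upper-bounds the treewidth. On the other hand G contains the 5-clique {1, 2, 3, 4, 7}. A clique must lie in a single bag of any decomposition, so no decomposition can have width below 4. Therefore the treewidth is 4.

Treewidth 4.
Bags: B1 = {1, 3, 6, 7, 8}  B2 = {3, 5, 6, 7, 8}  B3 = {0, 1, 3, 6, 7}  B4 = {1, 3, 4, 6, 7}  B5 = {1, 2, 3, 4, 7}  B6 = {0, 1, 3, 6, 9}
Tree: B1–B2, B1–B3, B1–B4, B4–B5, B3–B6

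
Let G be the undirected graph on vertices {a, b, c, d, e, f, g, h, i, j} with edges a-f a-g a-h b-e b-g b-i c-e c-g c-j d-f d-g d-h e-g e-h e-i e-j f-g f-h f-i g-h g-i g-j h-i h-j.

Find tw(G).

3

A width-3 tree decomposition is:
Bags: B1 = {e, g, h, i}  B2 = {f, g, h, i}  B3 = {a, f, g, h}  B4 = {e, g, h, j}  B5 = {b, e, g, i}  B6 = {c, e, g, j}  B7 = {d, f, g, h}
Tree: B1–B2, B2–B3, B1–B4, B1–B5, B4–B6, B3–B7
Each bag holds 4 vertices, so the decomposition has width 3, which upper-bounds the treewidth. Conversely, {e, g, h, j} is a clique of size 4, and the vertices of any clique must share a bag in every tree decomposition; so some bag has ≥ 4 vertices and tw(G) ≥ 3. Hence tw(G) = 3 exactly.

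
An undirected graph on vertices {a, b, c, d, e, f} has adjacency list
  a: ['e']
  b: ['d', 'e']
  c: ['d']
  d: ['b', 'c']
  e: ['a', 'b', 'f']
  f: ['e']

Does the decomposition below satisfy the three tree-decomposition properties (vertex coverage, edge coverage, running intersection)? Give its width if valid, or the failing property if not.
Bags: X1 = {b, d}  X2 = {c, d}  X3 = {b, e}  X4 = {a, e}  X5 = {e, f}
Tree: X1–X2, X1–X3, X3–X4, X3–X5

Vertex coverage: the bags together contain {a, b, c, d, e, f}, the full vertex set. Edge coverage: each edge of G has both endpoints in at least one bag. Running intersection: for every vertex, the bags containing it form a connected subtree. All three properties hold, so this is a valid tree decomposition of width max|bag| − 1 = 1, and hence tw(G) ≤ 1.

Yes; width 1.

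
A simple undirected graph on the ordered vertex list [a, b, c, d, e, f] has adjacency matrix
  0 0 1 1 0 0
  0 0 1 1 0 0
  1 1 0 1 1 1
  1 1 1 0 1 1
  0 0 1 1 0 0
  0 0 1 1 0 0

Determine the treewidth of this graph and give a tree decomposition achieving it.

Treewidth 2.
Bags: B1 = {c, d, f}  B2 = {c, d, e}  B3 = {a, c, d}  B4 = {b, c, d}
Tree: B1–B2, B2–B3, B2–B4

Each bag holds 3 vertices, so the decomposition has width 2, which upper-bounds the treewidth. On the other hand G contains the 3-clique {c, d, e}. A clique must lie in a single bag of any decomposition, so no decomposition can have width below 2. Hence tw(G) = 2 exactly.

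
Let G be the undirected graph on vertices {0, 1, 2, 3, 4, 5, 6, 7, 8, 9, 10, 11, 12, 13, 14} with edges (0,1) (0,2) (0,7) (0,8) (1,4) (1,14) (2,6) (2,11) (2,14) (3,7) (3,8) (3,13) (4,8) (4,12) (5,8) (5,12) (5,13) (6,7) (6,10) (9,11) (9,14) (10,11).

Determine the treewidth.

3

A width-3 tree decomposition is:
Bags: B1 = {9, 10, 11, 14}  B2 = {2, 10, 11, 14}  B3 = {2, 6, 10, 14}  B4 = {1, 2, 6, 14}  B5 = {0, 1, 2, 6}  B6 = {0, 1, 6, 7}  B7 = {0, 1, 4, 7}  B8 = {0, 4, 7, 8}  B9 = {3, 4, 7, 8}  B10 = {3, 4, 8, 12}  B11 = {3, 5, 8, 12}  B12 = {3, 5, 12, 13}
Tree: B1–B2, B2–B3, B3–B4, B4–B5, B5–B6, B6–B7, B7–B8, B8–B9, B9–B10, B10–B11, B11–B12
Every bag has size at most 4, so the width is 4 − 1 = 3 and tw(G) ≤ 3. For the lower bound: the 4 vertex sets {9,10,11}, {14}, {2}, {0,1,6,7} are disjoint, each induces a connected subgraph, and every pair is joined by at least one edge of G. Contracting each set to a single vertex therefore yields K_{4} as a minor, and since treewidth is minor-monotone, tw(G) ≥ tw(K_{4}) = 3. Hence tw(G) = 3 exactly.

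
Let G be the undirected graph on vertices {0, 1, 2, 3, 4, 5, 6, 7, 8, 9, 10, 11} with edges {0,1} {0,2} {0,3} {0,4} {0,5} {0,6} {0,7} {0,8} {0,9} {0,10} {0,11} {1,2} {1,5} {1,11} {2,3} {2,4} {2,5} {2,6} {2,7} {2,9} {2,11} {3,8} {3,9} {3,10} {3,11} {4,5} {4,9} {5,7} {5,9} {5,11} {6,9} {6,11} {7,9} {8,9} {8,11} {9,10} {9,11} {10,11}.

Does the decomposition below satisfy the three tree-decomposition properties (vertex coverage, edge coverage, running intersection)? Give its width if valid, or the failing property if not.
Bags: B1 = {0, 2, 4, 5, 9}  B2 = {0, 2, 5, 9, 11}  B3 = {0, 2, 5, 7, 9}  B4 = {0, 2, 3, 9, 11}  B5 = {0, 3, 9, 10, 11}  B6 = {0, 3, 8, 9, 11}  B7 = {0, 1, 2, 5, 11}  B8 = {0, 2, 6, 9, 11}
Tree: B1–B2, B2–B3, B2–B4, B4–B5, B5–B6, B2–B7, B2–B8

Yes; width 4.

Every vertex of G appears in some bag (union = {0, 1, 2, 3, 4, 5, 6, 7, 8, 9, 10, 11}); every edge is covered by a bag; and for each vertex v the set of bags containing v is connected in the bag tree. The decomposition is therefore valid. The largest bag has 5 vertices, so the width is 4.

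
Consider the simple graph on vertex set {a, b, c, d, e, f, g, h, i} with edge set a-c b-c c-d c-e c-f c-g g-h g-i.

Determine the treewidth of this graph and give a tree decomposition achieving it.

Treewidth 1.
One optimal decomposition is:
Bags: B1 = {c, g}  B2 = {b, c}  B3 = {c, f}  B4 = {c, d}  B5 = {c, e}  B6 = {a, c}  B7 = {g, h}  B8 = {g, i}
Tree: B1–B2, B1–B3, B3–B4, B1–B5, B2–B6, B1–B7, B1–B8

Every bag has size at most 2, so the width is 2 − 1 = 1 and tw(G) ≤ 1. G has an edge, so its treewidth is at least 1. The upper and lower bounds meet at 1, so that is the treewidth.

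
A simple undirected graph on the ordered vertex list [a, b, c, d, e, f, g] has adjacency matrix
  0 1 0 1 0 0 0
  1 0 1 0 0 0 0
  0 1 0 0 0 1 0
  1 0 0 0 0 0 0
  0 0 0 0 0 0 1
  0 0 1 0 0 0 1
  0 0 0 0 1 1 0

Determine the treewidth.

1

A width-1 tree decomposition is:
Bags: B1 = {e, g}  B2 = {f, g}  B3 = {c, f}  B4 = {b, c}  B5 = {a, b}  B6 = {a, d}
Tree: B1–B2, B2–B3, B3–B4, B4–B5, B5–B6
Every bag has size at most 2, so the width is 2 − 1 = 1 and tw(G) ≤ 1. G has an edge, so its treewidth is at least 1. Hence tw(G) = 1 exactly.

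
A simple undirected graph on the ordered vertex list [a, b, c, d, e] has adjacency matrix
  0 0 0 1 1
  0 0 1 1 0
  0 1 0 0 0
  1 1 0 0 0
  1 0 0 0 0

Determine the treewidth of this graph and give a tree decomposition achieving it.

The largest bag has 2 vertices, giving width 1; this decomposition certifies tw(G) ≤ 1. Since G has at least one edge (e.g. e–a), it is not an edgeless graph, so tw(G) ≥ 1. Combining the bounds, tw(G) = 1.

Treewidth 1.
Bags: B1 = {a, e}  B2 = {a, d}  B3 = {b, d}  B4 = {b, c}
Tree: B1–B2, B2–B3, B3–B4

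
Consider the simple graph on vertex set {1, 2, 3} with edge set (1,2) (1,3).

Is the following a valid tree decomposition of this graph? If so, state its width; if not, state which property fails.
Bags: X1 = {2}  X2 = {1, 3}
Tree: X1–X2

A tree decomposition must satisfy three properties: every vertex lies in some bag; for every edge, both endpoints lie together in some bag; and for every vertex, the bags containing it form a connected subtree. Here edge (1,2) lies in no bag, so the decomposition is invalid.

No — edge (1,2) lies in no bag.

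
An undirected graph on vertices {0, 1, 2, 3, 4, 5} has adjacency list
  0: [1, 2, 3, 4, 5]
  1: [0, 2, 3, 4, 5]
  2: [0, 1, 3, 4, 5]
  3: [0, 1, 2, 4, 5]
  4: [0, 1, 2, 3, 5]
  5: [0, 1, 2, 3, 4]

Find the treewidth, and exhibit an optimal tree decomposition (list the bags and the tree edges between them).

With just one bag of size 6, the width is 6 − 1 = 5, so tw(G) ≤ 5. Conversely, {0, 1, 2, 3, 4, 5} is a clique of size 6, and the vertices of any clique must share a bag in every tree decomposition; so some bag has ≥ 6 vertices and tw(G) ≥ 5. The upper and lower bounds meet at 5, so that is the treewidth.

Treewidth 5.
One optimal decomposition is:
Bags: B1 = {0, 1, 2, 3, 4, 5}
Tree: (single bag)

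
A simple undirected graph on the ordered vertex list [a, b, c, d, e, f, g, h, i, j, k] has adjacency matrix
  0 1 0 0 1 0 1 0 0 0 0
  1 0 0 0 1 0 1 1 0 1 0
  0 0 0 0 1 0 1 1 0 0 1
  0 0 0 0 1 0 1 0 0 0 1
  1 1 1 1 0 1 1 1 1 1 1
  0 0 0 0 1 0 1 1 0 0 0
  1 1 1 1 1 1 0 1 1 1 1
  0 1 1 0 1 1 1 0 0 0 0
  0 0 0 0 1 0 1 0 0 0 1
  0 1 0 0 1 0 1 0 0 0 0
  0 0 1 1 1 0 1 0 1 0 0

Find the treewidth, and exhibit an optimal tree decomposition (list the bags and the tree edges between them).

Treewidth 3.
One such decomposition:
Bags: B1 = {b, e, g, h}  B2 = {c, e, g, h}  B3 = {b, e, g, j}  B4 = {c, e, g, k}  B5 = {e, g, i, k}  B6 = {e, f, g, h}  B7 = {a, b, e, g}  B8 = {d, e, g, k}
Tree: B1–B2, B1–B3, B2–B4, B4–B5, B1–B6, B3–B7, B5–B8

The largest bag has 4 vertices, giving width 3; this decomposition certifies tw(G) ≤ 3. On the other hand G contains the 4-clique {d, e, g, k}. A clique must lie in a single bag of any decomposition, so no decomposition can have width below 3. The upper and lower bounds meet at 3, so that is the treewidth.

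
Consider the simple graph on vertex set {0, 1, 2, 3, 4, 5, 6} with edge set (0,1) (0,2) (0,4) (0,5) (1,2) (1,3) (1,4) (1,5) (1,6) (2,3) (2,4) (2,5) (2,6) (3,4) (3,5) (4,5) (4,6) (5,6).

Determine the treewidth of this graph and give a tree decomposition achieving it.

The largest bag has 5 vertices, giving width 4; this decomposition certifies tw(G) ≤ 4. For the lower bound, the 5 vertices {0, 1, 2, 4, 5} are pairwise adjacent, and any tree decomposition puts a clique entirely inside one bag — forcing width ≥ 4. Hence tw(G) = 4 exactly.

Treewidth 4.
One such decomposition:
Bags: B1 = {0, 1, 2, 4, 5}  B2 = {1, 2, 3, 4, 5}  B3 = {1, 2, 4, 5, 6}
Tree: B1–B2, B2–B3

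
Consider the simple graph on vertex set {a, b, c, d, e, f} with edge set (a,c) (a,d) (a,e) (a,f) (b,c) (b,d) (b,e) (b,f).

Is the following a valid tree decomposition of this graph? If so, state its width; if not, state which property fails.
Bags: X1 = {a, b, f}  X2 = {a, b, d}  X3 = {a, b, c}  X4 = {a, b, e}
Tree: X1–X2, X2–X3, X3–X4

Every vertex of G appears in some bag (union = {a, b, c, d, e, f}); every edge is covered by a bag; and for each vertex v the set of bags containing v is connected in the bag tree. The decomposition is therefore valid. The largest bag has 3 vertices, so the width is 2.

Yes; width 2.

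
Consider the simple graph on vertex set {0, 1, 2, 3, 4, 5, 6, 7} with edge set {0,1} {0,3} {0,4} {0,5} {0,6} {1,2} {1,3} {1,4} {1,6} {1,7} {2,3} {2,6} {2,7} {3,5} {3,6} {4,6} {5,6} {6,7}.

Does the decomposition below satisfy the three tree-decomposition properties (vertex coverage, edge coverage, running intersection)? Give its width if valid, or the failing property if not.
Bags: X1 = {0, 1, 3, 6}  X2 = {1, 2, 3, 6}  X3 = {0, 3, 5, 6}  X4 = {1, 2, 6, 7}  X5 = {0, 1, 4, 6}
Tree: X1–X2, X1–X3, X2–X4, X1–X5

Vertex coverage: the bags together contain {0, 1, 2, 3, 4, 5, 6, 7}, the full vertex set. Edge coverage: each edge of G has both endpoints in at least one bag. Running intersection: for every vertex, the bags containing it form a connected subtree. All three properties hold, so this is a valid tree decomposition of width max|bag| − 1 = 3, and hence tw(G) ≤ 3.

Yes; width 3.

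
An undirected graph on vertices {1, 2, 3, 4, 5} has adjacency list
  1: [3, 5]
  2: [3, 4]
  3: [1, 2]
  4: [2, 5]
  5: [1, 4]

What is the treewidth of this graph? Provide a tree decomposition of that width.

Treewidth 2.
Bags: B1 = {1, 3, 5}  B2 = {3, 4, 5}  B3 = {2, 3, 4}
Tree: B1–B2, B2–B3

The largest bag has 3 vertices, giving width 2; this decomposition certifies tw(G) ≤ 2. For the lower bound, G contains the cycle 3–1–5–4–2–3, so G is not a forest; only forests have treewidth ≤ 1, hence tw(G) ≥ 2. Combining the bounds, tw(G) = 2.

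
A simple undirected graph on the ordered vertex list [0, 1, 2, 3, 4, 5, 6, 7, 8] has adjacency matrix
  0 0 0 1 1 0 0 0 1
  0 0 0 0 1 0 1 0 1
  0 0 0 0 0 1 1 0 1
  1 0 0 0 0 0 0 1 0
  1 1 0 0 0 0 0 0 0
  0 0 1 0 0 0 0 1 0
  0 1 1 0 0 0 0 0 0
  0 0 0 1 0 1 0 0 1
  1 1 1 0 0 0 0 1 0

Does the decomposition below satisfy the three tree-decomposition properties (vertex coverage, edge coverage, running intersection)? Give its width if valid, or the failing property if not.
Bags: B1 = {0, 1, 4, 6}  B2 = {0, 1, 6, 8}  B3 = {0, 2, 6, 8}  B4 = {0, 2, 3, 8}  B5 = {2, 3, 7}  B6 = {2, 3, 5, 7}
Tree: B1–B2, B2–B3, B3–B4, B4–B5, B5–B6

A tree decomposition must satisfy three properties: every vertex lies in some bag; for every edge, both endpoints lie together in some bag; and for every vertex, the bags containing it form a connected subtree. Here edge (8,7) lies in no bag, so the decomposition is invalid.

No — edge (8,7) lies in no bag.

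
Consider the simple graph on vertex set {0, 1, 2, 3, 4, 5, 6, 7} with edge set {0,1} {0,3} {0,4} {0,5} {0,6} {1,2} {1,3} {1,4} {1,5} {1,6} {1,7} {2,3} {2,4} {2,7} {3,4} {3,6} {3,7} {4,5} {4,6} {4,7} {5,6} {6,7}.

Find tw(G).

A width-4 tree decomposition is:
Bags: B1 = {1, 3, 4, 6, 7}  B2 = {0, 1, 3, 4, 6}  B3 = {0, 1, 4, 5, 6}  B4 = {1, 2, 3, 4, 7}
Tree: B1–B2, B2–B3, B1–B4
The largest bag has 5 vertices, giving width 4; this decomposition certifies tw(G) ≤ 4. On the other hand G contains the 5-clique {1, 2, 3, 4, 7}. A clique must lie in a single bag of any decomposition, so no decomposition can have width below 4. Combining the bounds, tw(G) = 4.

4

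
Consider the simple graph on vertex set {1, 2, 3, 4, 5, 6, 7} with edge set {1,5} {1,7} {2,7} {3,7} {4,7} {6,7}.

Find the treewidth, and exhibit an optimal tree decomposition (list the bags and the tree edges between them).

Each bag holds 2 vertices, so the decomposition has width 1, which upper-bounds the treewidth. Any graph with an edge has treewidth ≥ 1, and G has the edge 7–3. The upper and lower bounds meet at 1, so that is the treewidth.

Treewidth 1.
Bags: B1 = {3, 7}  B2 = {2, 7}  B3 = {1, 7}  B4 = {6, 7}  B5 = {4, 7}  B6 = {1, 5}
Tree: B1–B2, B2–B3, B2–B4, B2–B5, B3–B6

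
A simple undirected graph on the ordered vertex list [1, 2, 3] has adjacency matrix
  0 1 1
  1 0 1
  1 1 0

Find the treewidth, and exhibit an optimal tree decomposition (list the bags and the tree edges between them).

Treewidth 2.
Bags: B1 = {1, 2, 3}
Tree: (single bag)

A single bag containing all 3 vertices is trivially a valid decomposition of width 2. On the other hand G contains the 3-clique {1, 2, 3}. A clique must lie in a single bag of any decomposition, so no decomposition can have width below 2. Combining the bounds, tw(G) = 2.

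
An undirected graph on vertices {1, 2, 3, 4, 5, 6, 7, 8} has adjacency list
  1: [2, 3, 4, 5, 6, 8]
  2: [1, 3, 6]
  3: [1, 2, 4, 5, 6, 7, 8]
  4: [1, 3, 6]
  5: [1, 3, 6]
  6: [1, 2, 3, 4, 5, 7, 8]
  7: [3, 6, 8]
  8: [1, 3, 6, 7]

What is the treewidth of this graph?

A width-3 tree decomposition is:
Bags: B1 = {1, 3, 6, 8}  B2 = {1, 3, 4, 6}  B3 = {3, 6, 7, 8}  B4 = {1, 3, 5, 6}  B5 = {1, 2, 3, 6}
Tree: B1–B2, B1–B3, B1–B4, B4–B5
Every bag has size at most 4, so the width is 4 − 1 = 3 and tw(G) ≤ 3. Conversely, {1, 3, 6, 8} is a clique of size 4, and the vertices of any clique must share a bag in every tree decomposition; so some bag has ≥ 4 vertices and tw(G) ≥ 3. The upper and lower bounds meet at 3, so that is the treewidth.

3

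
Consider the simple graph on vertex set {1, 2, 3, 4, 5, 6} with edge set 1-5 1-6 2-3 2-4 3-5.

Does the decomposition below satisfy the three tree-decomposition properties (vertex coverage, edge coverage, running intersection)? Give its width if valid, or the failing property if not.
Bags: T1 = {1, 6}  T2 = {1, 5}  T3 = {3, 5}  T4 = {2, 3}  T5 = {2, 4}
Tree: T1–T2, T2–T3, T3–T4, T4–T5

Vertex coverage: the bags together contain {1, 2, 3, 4, 5, 6}, the full vertex set. Edge coverage: each edge of G has both endpoints in at least one bag. Running intersection: for every vertex, the bags containing it form a connected subtree. All three properties hold, so this is a valid tree decomposition of width max|bag| − 1 = 1, and hence tw(G) ≤ 1.

Yes; width 1.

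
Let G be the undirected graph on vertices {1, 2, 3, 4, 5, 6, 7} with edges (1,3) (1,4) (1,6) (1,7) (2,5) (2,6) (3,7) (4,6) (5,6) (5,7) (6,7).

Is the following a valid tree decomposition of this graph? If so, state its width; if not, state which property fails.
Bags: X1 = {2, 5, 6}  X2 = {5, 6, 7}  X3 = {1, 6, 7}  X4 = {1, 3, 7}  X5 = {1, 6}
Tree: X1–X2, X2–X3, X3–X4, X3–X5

A tree decomposition must satisfy three properties: every vertex lies in some bag; for every edge, both endpoints lie together in some bag; and for every vertex, the bags containing it form a connected subtree. Here vertex 4 appears in no bag, so the decomposition is invalid.

No — vertex 4 appears in no bag.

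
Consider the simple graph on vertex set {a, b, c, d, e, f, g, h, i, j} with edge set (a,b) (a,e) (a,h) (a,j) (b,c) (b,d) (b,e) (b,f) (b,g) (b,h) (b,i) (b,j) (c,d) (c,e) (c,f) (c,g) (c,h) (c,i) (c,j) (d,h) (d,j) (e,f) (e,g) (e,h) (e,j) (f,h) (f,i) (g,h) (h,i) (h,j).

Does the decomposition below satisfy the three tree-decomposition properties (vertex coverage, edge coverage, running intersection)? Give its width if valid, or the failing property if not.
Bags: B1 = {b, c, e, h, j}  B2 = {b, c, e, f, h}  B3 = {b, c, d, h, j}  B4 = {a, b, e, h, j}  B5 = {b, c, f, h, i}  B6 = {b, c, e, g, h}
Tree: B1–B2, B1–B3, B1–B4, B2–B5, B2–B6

Vertex coverage: the bags together contain {a, b, c, d, e, f, g, h, i, j}, the full vertex set. Edge coverage: each edge of G has both endpoints in at least one bag. Running intersection: for every vertex, the bags containing it form a connected subtree. All three properties hold, so this is a valid tree decomposition of width max|bag| − 1 = 4, and hence tw(G) ≤ 4.

Yes; width 4.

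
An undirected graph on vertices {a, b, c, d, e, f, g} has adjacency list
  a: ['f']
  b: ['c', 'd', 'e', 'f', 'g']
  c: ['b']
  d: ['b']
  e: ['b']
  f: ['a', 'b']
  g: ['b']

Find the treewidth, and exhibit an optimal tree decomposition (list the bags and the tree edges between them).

The largest bag has 2 vertices, giving width 1; this decomposition certifies tw(G) ≤ 1. G has an edge, so its treewidth is at least 1. The upper and lower bounds meet at 1, so that is the treewidth.

Treewidth 1.
One such decomposition:
Bags: B1 = {b, g}  B2 = {b, f}  B3 = {b, e}  B4 = {b, c}  B5 = {b, d}  B6 = {a, f}
Tree: B1–B2, B1–B3, B1–B4, B3–B5, B2–B6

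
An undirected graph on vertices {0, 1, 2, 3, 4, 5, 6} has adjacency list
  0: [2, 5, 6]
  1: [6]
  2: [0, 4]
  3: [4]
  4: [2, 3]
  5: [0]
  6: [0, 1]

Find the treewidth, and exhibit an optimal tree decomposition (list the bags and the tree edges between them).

Every bag has size at most 2, so the width is 2 − 1 = 1 and tw(G) ≤ 1. G has an edge, so its treewidth is at least 1. The upper and lower bounds meet at 1, so that is the treewidth.

Treewidth 1.
One such decomposition:
Bags: B1 = {2, 4}  B2 = {0, 2}  B3 = {0, 5}  B4 = {3, 4}  B5 = {0, 6}  B6 = {1, 6}
Tree: B1–B2, B2–B3, B1–B4, B2–B5, B5–B6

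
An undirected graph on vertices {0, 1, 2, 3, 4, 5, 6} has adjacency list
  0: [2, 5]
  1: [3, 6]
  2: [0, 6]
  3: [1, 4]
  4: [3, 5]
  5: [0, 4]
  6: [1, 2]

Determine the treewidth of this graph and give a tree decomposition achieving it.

Each bag holds 3 vertices, so the decomposition has width 2, which upper-bounds the treewidth. The edges 1–6–2–0–5–4–3–1 form a cycle, so G is not a tree and its treewidth is at least 2. Hence tw(G) = 2 exactly.

Treewidth 2.
Bags: B1 = {1, 2, 6}  B2 = {0, 1, 2}  B3 = {0, 1, 5}  B4 = {1, 4, 5}  B5 = {1, 3, 4}
Tree: B1–B2, B2–B3, B3–B4, B4–B5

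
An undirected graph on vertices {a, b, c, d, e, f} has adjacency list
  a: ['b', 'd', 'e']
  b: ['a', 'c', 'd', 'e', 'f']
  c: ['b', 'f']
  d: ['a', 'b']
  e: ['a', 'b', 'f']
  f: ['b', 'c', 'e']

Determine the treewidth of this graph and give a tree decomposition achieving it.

Every bag has size at most 3, so the width is 3 − 1 = 2 and tw(G) ≤ 2. Conversely, {a, b, d} is a clique of size 3, and the vertices of any clique must share a bag in every tree decomposition; so some bag has ≥ 3 vertices and tw(G) ≥ 2. Hence tw(G) = 2 exactly.

Treewidth 2.
Bags: B1 = {a, b, e}  B2 = {a, b, d}  B3 = {b, e, f}  B4 = {b, c, f}
Tree: B1–B2, B1–B3, B3–B4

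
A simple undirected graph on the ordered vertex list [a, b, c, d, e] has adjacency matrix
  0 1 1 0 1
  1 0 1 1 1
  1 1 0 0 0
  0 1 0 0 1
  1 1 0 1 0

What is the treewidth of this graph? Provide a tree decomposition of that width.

Treewidth 2.
One such decomposition:
Bags: B1 = {a, b, e}  B2 = {b, d, e}  B3 = {a, b, c}
Tree: B1–B2, B1–B3

Every bag has size at most 3, so the width is 3 − 1 = 2 and tw(G) ≤ 2. For the lower bound, the 3 vertices {b, d, e} are pairwise adjacent, and any tree decomposition puts a clique entirely inside one bag — forcing width ≥ 2. Hence tw(G) = 2 exactly.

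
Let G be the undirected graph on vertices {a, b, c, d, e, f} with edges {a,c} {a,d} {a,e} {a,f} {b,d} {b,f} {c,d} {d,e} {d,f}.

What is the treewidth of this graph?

2

A width-2 tree decomposition is:
Bags: B1 = {a, d, f}  B2 = {a, c, d}  B3 = {b, d, f}  B4 = {a, d, e}
Tree: B1–B2, B1–B3, B1–B4
Each bag holds 3 vertices, so the decomposition has width 2, which upper-bounds the treewidth. For the lower bound, the 3 vertices {a, d, e} are pairwise adjacent, and any tree decomposition puts a clique entirely inside one bag — forcing width ≥ 2. Therefore the treewidth is 2.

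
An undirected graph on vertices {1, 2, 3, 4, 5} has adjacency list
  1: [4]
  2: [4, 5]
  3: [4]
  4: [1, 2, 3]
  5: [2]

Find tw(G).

A width-1 tree decomposition is:
Bags: B1 = {2, 4}  B2 = {1, 4}  B3 = {3, 4}  B4 = {2, 5}
Tree: B1–B2, B1–B3, B1–B4
Each bag holds 2 vertices, so the decomposition has width 1, which upper-bounds the treewidth. Since G has at least one edge (e.g. 4–2), it is not an edgeless graph, so tw(G) ≥ 1. Combining the bounds, tw(G) = 1.

1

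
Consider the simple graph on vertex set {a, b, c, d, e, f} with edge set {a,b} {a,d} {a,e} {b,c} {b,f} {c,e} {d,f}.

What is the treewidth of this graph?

A width-2 tree decomposition is:
Bags: B1 = {b, d, f}  B2 = {a, b, d}  B3 = {a, b, c}  B4 = {a, c, e}
Tree: B1–B2, B2–B3, B3–B4
Every bag has size at most 3, so the width is 3 − 1 = 2 and tw(G) ≤ 2. The edges f–d–a–b–f form a cycle, so G is not a tree and its treewidth is at least 2. Hence tw(G) = 2 exactly.

2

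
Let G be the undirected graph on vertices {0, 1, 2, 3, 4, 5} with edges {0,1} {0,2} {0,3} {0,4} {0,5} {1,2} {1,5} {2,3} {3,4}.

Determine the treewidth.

A width-2 tree decomposition is:
Bags: B1 = {0, 1, 2}  B2 = {0, 2, 3}  B3 = {0, 1, 5}  B4 = {0, 3, 4}
Tree: B1–B2, B1–B3, B2–B4
Each bag holds 3 vertices, so the decomposition has width 2, which upper-bounds the treewidth. On the other hand G contains the 3-clique {0, 1, 2}. A clique must lie in a single bag of any decomposition, so no decomposition can have width below 2. Hence tw(G) = 2 exactly.

2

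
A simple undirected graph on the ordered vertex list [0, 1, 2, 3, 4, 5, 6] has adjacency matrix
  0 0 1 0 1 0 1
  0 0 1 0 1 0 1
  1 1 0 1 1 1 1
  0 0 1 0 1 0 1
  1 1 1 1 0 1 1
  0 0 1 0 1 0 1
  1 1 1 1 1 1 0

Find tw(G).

3

A width-3 tree decomposition is:
Bags: B1 = {1, 2, 4, 6}  B2 = {2, 4, 5, 6}  B3 = {0, 2, 4, 6}  B4 = {2, 3, 4, 6}
Tree: B1–B2, B2–B3, B1–B4
Every bag has size at most 4, so the width is 4 − 1 = 3 and tw(G) ≤ 3. For the lower bound, the 4 vertices {0, 2, 4, 6} are pairwise adjacent, and any tree decomposition puts a clique entirely inside one bag — forcing width ≥ 3. Combining the bounds, tw(G) = 3.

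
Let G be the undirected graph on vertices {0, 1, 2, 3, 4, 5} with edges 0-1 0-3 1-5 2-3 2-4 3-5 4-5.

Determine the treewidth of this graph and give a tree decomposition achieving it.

Each bag holds 3 vertices, so the decomposition has width 2, which upper-bounds the treewidth. The edges 1–0–3–5–1 form a cycle, so G is not a tree and its treewidth is at least 2. Therefore the treewidth is 2.

Treewidth 2.
One optimal decomposition is:
Bags: B1 = {0, 1, 5}  B2 = {0, 3, 5}  B3 = {3, 4, 5}  B4 = {2, 3, 4}
Tree: B1–B2, B2–B3, B3–B4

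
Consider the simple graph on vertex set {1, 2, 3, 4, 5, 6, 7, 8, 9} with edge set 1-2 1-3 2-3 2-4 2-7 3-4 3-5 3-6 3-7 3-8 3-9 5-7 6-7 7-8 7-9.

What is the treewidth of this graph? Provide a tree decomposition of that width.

Every bag has size at most 3, so the width is 3 − 1 = 2 and tw(G) ≤ 2. On the other hand G contains the 3-clique {1, 2, 3}. A clique must lie in a single bag of any decomposition, so no decomposition can have width below 2. Therefore the treewidth is 2.

Treewidth 2.
Bags: B1 = {3, 7, 8}  B2 = {2, 3, 7}  B3 = {3, 7, 9}  B4 = {2, 3, 4}  B5 = {3, 5, 7}  B6 = {1, 2, 3}  B7 = {3, 6, 7}
Tree: B1–B2, B1–B3, B2–B4, B1–B5, B2–B6, B2–B7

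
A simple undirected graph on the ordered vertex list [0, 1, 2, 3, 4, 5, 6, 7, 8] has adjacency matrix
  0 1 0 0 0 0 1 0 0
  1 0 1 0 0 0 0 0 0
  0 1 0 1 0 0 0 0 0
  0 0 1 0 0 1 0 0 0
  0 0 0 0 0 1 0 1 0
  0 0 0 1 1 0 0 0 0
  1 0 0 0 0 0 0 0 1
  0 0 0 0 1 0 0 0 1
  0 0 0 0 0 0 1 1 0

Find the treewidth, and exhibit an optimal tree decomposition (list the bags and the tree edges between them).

Treewidth 2.
Bags: B1 = {4, 5, 7}  B2 = {5, 7, 8}  B3 = {5, 6, 8}  B4 = {0, 5, 6}  B5 = {0, 1, 5}  B6 = {1, 2, 5}  B7 = {2, 3, 5}
Tree: B1–B2, B2–B3, B3–B4, B4–B5, B5–B6, B6–B7

Each bag holds 3 vertices, so the decomposition has width 2, which upper-bounds the treewidth. For the lower bound, G contains the cycle 5–4–7–8–6–0–1–2–3–5, so G is not a forest; only forests have treewidth ≤ 1, hence tw(G) ≥ 2. Combining the bounds, tw(G) = 2.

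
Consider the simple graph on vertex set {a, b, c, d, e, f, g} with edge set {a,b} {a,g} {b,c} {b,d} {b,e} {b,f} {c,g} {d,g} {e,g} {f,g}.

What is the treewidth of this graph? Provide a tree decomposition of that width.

Treewidth 2.
One such decomposition:
Bags: B1 = {b, d, g}  B2 = {b, e, g}  B3 = {b, c, g}  B4 = {b, f, g}  B5 = {a, b, g}
Tree: B1–B2, B2–B3, B3–B4, B4–B5

Every bag has size at most 3, so the width is 3 − 1 = 2 and tw(G) ≤ 2. For the lower bound, G contains the cycle g–d–b–e–g, so G is not a forest; only forests have treewidth ≤ 1, hence tw(G) ≥ 2. The upper and lower bounds meet at 2, so that is the treewidth.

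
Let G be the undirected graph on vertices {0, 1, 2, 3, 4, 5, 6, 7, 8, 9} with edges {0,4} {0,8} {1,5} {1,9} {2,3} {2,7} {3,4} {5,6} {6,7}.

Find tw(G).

A width-1 tree decomposition is:
Bags: B1 = {1, 9}  B2 = {1, 5}  B3 = {5, 6}  B4 = {6, 7}  B5 = {2, 7}  B6 = {2, 3}  B7 = {3, 4}  B8 = {0, 4}  B9 = {0, 8}
Tree: B1–B2, B2–B3, B3–B4, B4–B5, B5–B6, B6–B7, B7–B8, B8–B9
Every bag has size at most 2, so the width is 2 − 1 = 1 and tw(G) ≤ 1. G has an edge, so its treewidth is at least 1. Combining the bounds, tw(G) = 1.

1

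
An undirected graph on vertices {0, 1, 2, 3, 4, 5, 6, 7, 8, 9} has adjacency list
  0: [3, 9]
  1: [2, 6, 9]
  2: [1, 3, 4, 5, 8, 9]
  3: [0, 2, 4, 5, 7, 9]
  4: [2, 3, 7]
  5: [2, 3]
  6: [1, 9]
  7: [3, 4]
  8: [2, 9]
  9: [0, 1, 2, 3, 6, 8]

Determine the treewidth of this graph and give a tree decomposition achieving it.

Treewidth 2.
One optimal decomposition is:
Bags: B1 = {2, 3, 9}  B2 = {2, 3, 4}  B3 = {2, 3, 5}  B4 = {1, 2, 9}  B5 = {0, 3, 9}  B6 = {2, 8, 9}  B7 = {3, 4, 7}  B8 = {1, 6, 9}
Tree: B1–B2, B2–B3, B1–B4, B1–B5, B1–B6, B2–B7, B4–B8

Every bag has size at most 3, so the width is 3 − 1 = 2 and tw(G) ≤ 2. On the other hand G contains the 3-clique {0, 3, 9}. A clique must lie in a single bag of any decomposition, so no decomposition can have width below 2. Hence tw(G) = 2 exactly.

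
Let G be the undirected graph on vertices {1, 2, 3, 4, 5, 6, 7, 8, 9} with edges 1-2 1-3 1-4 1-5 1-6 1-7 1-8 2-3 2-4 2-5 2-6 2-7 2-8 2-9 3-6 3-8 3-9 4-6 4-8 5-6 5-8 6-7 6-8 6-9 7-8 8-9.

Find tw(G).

4

A width-4 tree decomposition is:
Bags: B1 = {1, 2, 4, 6, 8}  B2 = {1, 2, 6, 7, 8}  B3 = {1, 2, 3, 6, 8}  B4 = {1, 2, 5, 6, 8}  B5 = {2, 3, 6, 8, 9}
Tree: B1–B2, B1–B3, B2–B4, B3–B5
The largest bag has 5 vertices, giving width 4; this decomposition certifies tw(G) ≤ 4. For the lower bound, the 5 vertices {1, 2, 3, 6, 8} are pairwise adjacent, and any tree decomposition puts a clique entirely inside one bag — forcing width ≥ 4. Hence tw(G) = 4 exactly.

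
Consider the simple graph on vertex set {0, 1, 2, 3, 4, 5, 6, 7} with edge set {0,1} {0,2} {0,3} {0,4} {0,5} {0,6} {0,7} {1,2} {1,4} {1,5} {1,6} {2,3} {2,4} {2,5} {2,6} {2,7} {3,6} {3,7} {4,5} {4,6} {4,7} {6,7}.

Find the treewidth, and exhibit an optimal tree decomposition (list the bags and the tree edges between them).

Each bag holds 5 vertices, so the decomposition has width 4, which upper-bounds the treewidth. Conversely, {0, 2, 3, 6, 7} is a clique of size 5, and the vertices of any clique must share a bag in every tree decomposition; so some bag has ≥ 5 vertices and tw(G) ≥ 4. Hence tw(G) = 4 exactly.

Treewidth 4.
One optimal decomposition is:
Bags: B1 = {0, 2, 4, 6, 7}  B2 = {0, 1, 2, 4, 6}  B3 = {0, 1, 2, 4, 5}  B4 = {0, 2, 3, 6, 7}
Tree: B1–B2, B2–B3, B1–B4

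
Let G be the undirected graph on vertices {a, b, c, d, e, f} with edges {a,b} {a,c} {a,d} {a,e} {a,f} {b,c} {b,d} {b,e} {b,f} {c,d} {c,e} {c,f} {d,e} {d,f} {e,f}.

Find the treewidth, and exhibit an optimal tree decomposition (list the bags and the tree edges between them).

A single bag containing all 6 vertices is trivially a valid decomposition of width 5. Conversely, {a, b, c, d, e, f} is a clique of size 6, and the vertices of any clique must share a bag in every tree decomposition; so some bag has ≥ 6 vertices and tw(G) ≥ 5. Therefore the treewidth is 5.

Treewidth 5.
One optimal decomposition is:
Bags: B1 = {a, b, c, d, e, f}
Tree: (single bag)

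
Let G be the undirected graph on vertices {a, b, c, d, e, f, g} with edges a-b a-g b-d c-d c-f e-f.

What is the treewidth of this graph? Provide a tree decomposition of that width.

Treewidth 1.
One optimal decomposition is:
Bags: B1 = {e, f}  B2 = {c, f}  B3 = {c, d}  B4 = {b, d}  B5 = {a, b}  B6 = {a, g}
Tree: B1–B2, B2–B3, B3–B4, B4–B5, B5–B6

Each bag holds 2 vertices, so the decomposition has width 1, which upper-bounds the treewidth. G has an edge, so its treewidth is at least 1. The upper and lower bounds meet at 1, so that is the treewidth.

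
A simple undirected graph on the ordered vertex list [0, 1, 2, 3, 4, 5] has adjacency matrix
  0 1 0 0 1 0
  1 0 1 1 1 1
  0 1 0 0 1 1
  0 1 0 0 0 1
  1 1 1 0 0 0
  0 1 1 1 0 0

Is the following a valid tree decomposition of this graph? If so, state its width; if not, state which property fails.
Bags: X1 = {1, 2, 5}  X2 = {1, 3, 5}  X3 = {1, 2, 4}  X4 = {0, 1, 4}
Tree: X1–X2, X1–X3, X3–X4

Yes; width 2.

Vertex coverage: the bags together contain {0, 1, 2, 3, 4, 5}, the full vertex set. Edge coverage: each edge of G has both endpoints in at least one bag. Running intersection: for every vertex, the bags containing it form a connected subtree. All three properties hold, so this is a valid tree decomposition of width max|bag| − 1 = 2, and hence tw(G) ≤ 2.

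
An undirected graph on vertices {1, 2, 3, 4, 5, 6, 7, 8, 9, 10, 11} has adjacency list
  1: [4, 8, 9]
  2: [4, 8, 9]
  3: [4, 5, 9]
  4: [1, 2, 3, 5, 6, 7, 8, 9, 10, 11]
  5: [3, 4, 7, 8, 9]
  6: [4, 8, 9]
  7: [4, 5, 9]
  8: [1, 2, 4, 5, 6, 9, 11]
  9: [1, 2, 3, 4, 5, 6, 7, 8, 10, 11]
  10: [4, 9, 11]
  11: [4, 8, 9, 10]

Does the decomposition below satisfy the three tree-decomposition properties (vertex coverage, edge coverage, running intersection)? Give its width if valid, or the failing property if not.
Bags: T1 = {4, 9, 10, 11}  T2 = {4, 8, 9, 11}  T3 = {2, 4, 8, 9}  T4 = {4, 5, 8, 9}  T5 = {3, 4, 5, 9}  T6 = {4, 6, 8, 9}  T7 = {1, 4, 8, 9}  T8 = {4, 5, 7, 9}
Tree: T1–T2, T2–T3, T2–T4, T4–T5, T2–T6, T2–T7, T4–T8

Checking the three conditions: (i) the bags cover all of {1, 2, 3, 4, 5, 6, 7, 8, 9, 10, 11}; (ii) for each edge, some bag contains both endpoints; (iii) the bags containing any fixed vertex form a subtree. All hold, so the decomposition is valid with width 4 − 1 = 3.

Yes; width 3.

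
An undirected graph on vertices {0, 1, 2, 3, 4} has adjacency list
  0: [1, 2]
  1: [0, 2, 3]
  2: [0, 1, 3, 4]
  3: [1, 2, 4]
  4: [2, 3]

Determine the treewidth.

2

A width-2 tree decomposition is:
Bags: B1 = {2, 3, 4}  B2 = {1, 2, 3}  B3 = {0, 1, 2}
Tree: B1–B2, B2–B3
Each bag holds 3 vertices, so the decomposition has width 2, which upper-bounds the treewidth. Conversely, {0, 1, 2} is a clique of size 3, and the vertices of any clique must share a bag in every tree decomposition; so some bag has ≥ 3 vertices and tw(G) ≥ 2. The upper and lower bounds meet at 2, so that is the treewidth.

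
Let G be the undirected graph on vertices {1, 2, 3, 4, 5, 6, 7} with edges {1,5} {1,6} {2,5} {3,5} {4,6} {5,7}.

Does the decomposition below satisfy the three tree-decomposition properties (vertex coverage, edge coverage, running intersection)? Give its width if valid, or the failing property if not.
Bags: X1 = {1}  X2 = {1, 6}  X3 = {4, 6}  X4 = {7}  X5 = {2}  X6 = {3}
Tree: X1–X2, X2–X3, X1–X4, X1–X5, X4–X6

No — vertex 5 appears in no bag.

A tree decomposition must satisfy three properties: every vertex lies in some bag; for every edge, both endpoints lie together in some bag; and for every vertex, the bags containing it form a connected subtree. Here vertex 5 appears in no bag, so the decomposition is invalid.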